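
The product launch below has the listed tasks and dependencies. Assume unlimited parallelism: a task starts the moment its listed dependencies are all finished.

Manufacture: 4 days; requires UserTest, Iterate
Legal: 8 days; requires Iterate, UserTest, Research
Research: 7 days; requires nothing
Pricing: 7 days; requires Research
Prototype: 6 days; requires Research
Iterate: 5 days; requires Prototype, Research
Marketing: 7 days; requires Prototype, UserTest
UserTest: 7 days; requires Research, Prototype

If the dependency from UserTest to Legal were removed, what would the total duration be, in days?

Original critical path: Research→Prototype→UserTest→Legal = 7+6+7+8 = 28 ⇒ 28 days.
Without UserTest→Legal, Legal's earliest start moves from 20 to 18.
New critical path: Research→Prototype→UserTest→Marketing = 7+6+7+7 = 27 ⇒ 27 days.

27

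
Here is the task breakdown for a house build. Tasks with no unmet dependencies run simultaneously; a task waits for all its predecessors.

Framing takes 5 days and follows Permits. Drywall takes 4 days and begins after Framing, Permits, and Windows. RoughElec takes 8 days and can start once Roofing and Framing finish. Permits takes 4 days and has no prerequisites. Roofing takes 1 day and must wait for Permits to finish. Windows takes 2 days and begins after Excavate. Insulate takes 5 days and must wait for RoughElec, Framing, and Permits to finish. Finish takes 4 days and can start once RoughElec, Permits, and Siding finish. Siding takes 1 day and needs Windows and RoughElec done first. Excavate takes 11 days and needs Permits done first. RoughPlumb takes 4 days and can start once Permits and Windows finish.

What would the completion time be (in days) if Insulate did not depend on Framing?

Before: longest chain Permits→Excavate→Windows→Siding→Finish = 4+11+2+1+4 = 22, finish 22.
Dropping Framing→Insulate doesn't change Insulate's earliest start (17); another predecessor still binds.
The longest chain is now Permits→Excavate→Windows→Siding→Finish = 4+11+2+1+4 = 22, so the job takes 22 days.

22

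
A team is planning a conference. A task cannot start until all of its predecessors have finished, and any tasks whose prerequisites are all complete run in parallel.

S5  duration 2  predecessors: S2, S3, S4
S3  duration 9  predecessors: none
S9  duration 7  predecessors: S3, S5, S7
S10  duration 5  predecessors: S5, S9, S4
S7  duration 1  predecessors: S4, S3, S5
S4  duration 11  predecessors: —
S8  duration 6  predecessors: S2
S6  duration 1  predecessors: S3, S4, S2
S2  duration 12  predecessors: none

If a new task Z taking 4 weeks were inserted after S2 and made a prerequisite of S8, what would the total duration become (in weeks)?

27

Originally the job takes 27 weeks.
With Z inserted, S8 now waits for max(S2, Z).
New critical path: S2→S5→S7→S9→S10 = 12+2+1+7+5 = 27 ⇒ 27 weeks.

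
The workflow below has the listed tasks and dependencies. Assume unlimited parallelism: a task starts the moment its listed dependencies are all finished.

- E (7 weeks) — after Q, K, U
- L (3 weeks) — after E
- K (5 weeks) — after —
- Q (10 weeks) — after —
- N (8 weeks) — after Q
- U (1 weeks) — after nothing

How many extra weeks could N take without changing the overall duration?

2

The longest chain is Q→E→L = 10+7+3 = 20; overall finish 20 weeks.
Longest path through N: 18 weeks (earliest finish 18, latest finish 20).
Slack of N = 12 − 10 = 2 weeks.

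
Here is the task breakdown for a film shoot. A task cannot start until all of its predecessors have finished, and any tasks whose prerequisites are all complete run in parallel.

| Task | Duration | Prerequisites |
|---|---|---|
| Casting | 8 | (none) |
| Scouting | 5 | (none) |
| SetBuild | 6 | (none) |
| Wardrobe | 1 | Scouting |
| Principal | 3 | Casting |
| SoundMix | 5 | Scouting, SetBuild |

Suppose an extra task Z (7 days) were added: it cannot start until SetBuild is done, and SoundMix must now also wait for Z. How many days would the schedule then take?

Originally the schedule takes 11 days.
With Z inserted, SoundMix now waits for max(Scouting, SetBuild, Z).
New critical path: SetBuild→Z→SoundMix = 6+7+5 = 18 ⇒ 18 days.

18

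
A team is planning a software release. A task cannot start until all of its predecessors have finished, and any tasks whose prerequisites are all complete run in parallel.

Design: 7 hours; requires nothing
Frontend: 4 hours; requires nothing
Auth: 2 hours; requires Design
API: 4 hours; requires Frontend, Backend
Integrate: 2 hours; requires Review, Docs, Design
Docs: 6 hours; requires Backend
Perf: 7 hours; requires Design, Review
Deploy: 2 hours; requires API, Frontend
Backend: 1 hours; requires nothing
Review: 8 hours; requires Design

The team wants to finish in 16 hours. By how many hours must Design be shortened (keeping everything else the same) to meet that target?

6

Current finish: 22 hours; target: 16.
Design is on every critical path, so each hour cut from Design cuts the finish by one (this holds down to a finish of 16).
Need 22 − 16 = 6 hours off Design → Design becomes 1 hour, finish becomes 16.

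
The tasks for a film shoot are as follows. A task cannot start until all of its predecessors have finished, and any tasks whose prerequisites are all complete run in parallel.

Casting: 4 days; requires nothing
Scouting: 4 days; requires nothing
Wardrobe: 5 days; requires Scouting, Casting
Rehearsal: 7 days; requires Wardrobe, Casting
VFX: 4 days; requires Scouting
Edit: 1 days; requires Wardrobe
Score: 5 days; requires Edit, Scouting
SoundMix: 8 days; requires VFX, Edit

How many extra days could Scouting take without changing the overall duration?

0

Casting→Wardrobe→Edit→SoundMix = 4+5+1+8 = 18 sets the makespan at 18 days.
Scouting finishes as early as 4 and must finish by 4.
So Scouting can slip 4 − 4 = 0 days.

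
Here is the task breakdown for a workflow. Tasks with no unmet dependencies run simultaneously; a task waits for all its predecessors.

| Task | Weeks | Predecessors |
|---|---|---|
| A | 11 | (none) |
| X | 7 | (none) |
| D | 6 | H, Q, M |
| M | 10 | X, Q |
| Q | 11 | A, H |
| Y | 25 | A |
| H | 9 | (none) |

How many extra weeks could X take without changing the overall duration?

15

The longest chain is A→Q→M→D = 11+11+10+6 = 38; overall finish 38 weeks.
Longest path through X: 23 weeks (earliest finish 7, latest finish 22).
Float = 38 − 23 = 15.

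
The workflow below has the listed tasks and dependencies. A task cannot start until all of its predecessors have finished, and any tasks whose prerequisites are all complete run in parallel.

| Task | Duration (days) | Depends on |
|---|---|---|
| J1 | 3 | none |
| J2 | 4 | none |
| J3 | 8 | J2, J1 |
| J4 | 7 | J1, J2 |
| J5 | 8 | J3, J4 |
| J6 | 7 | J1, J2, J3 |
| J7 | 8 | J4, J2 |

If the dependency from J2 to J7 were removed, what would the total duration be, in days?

20

Before: longest chain J2→J3→J5 = 4+8+8 = 20, finish 20.
Dropping J2→J7 doesn't change J7's earliest start (11); another predecessor still binds.
New critical path: J2→J3→J5 = 4+8+8 = 20 ⇒ 20 days.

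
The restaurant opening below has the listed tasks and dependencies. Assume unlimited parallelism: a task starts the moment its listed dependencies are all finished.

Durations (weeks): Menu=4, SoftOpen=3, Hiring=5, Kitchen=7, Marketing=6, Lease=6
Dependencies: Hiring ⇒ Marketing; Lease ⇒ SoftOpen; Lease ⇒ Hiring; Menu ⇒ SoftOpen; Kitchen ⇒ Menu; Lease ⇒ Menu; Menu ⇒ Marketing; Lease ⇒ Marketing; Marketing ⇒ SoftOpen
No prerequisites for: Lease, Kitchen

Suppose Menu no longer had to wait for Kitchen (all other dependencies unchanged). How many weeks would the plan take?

With the dependency in place, Lease→Hiring→Marketing→SoftOpen = 6+5+6+3 = 20 sets the finish at 20 weeks.
Without Kitchen→Menu, Menu's earliest start moves from 7 to 6.
After: Lease→Hiring→Marketing→SoftOpen = 6+5+6+3 = 20 → 20 weeks.

20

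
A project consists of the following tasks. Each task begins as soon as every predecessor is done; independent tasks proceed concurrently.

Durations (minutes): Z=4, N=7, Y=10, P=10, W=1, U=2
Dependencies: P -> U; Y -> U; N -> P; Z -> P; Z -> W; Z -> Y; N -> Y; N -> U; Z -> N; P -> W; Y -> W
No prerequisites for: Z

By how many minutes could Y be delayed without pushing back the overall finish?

Critical path: Z→N→Y→U = 4+7+10+2 = 23, so the finish is 23 minutes.
The longest chain containing Y totals 23 minutes.
Float = 23 − 23 = 0.

0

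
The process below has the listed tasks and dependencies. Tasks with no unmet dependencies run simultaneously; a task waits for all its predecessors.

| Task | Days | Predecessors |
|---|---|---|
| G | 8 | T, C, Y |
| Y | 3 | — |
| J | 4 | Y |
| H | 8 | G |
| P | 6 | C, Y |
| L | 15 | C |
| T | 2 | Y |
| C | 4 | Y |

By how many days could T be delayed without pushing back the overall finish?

2

Critical path: Y→C→G→H = 3+4+8+8 = 23, so the finish is 23 days.
Longest path through T: 21 days (earliest finish 5, latest finish 7).
Slack of T = 5 − 3 = 2 days.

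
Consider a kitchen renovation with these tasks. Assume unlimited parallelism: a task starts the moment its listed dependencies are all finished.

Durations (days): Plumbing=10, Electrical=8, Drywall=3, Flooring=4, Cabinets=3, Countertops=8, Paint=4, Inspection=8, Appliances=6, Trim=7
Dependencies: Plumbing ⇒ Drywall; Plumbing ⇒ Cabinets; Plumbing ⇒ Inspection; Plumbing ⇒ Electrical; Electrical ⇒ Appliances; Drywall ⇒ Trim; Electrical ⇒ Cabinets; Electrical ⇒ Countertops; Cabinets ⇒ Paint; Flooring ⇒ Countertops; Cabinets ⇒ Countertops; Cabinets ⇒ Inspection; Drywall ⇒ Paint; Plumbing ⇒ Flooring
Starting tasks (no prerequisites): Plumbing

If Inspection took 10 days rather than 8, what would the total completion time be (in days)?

Actual critical path: Plumbing→Electrical→Cabinets→Inspection = 10+8+3+8 = 29 ⇒ 29 days.
Inspection is on the critical path; changing it to 10 makes that path 31 days.
That remains the longest chain; total 31 days.

31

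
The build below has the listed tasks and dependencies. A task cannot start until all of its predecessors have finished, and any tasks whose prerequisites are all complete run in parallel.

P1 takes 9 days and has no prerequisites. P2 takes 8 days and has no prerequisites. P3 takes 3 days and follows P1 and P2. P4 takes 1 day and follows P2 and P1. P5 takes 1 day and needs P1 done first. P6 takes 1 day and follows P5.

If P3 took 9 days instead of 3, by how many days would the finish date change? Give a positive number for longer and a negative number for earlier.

6

As given, the longest chain is P1→P3 = 9+3 = 12, so the finish is 12 days.
P3 is on the critical path; changing it to 9 makes that path 18 days.
That remains the longest chain; total 18 days.
Change in finish: 18 − 12 = +6 days.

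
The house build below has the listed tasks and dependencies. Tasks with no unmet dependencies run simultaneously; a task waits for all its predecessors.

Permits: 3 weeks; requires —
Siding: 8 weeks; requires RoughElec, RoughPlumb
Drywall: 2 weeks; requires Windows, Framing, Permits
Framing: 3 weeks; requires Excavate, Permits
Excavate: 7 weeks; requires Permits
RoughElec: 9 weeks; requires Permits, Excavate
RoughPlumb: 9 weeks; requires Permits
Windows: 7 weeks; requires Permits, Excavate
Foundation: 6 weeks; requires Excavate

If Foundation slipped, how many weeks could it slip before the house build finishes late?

11

Critical path: Permits→Excavate→RoughElec→Siding = 3+7+9+8 = 27, so the finish is 27 weeks.
Foundation finishes as early as 16 and must finish by 27.
So Foundation can slip 27 − 16 = 11 weeks.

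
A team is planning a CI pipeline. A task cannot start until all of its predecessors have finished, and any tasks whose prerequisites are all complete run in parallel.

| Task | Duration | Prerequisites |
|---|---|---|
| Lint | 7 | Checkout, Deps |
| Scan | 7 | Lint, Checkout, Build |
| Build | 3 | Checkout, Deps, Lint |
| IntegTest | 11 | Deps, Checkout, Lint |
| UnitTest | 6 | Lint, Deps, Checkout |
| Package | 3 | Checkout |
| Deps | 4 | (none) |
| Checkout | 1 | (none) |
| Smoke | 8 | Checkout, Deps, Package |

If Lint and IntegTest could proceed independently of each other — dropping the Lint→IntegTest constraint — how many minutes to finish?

21

With the dependency in place, Deps→Lint→IntegTest = 4+7+11 = 22 sets the finish at 22 minutes.
Without Lint→IntegTest, IntegTest's earliest start moves from 11 to 4.
New critical path: Deps→Lint→Build→Scan = 4+7+3+7 = 21 ⇒ 21 minutes.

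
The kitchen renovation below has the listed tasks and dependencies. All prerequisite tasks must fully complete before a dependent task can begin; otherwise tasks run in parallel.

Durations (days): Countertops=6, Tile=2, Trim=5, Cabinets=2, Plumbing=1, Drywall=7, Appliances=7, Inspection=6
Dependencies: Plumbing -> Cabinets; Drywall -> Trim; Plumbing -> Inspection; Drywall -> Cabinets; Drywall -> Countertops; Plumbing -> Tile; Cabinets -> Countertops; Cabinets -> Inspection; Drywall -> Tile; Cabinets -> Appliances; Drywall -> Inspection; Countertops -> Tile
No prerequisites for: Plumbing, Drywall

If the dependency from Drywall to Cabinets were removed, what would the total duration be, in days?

Before: longest chain Drywall→Cabinets→Countertops→Tile = 7+2+6+2 = 17, finish 17.
Without Drywall→Cabinets, Cabinets's earliest start moves from 7 to 1.
New critical path: Drywall→Countertops→Tile = 7+6+2 = 15 ⇒ 15 days.

15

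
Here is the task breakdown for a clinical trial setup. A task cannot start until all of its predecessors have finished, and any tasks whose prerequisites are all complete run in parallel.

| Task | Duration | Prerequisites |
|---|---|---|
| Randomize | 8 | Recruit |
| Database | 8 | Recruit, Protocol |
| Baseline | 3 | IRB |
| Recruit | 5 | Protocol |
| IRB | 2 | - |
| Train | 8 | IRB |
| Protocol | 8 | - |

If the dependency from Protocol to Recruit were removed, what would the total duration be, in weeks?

Before: longest chain Protocol→Recruit→Randomize = 8+5+8 = 21, finish 21.
Without Protocol→Recruit, Recruit's earliest start moves from 8 to 0.
The longest chain is now Protocol→Database = 8+8 = 16, so the schedule takes 16 weeks.

16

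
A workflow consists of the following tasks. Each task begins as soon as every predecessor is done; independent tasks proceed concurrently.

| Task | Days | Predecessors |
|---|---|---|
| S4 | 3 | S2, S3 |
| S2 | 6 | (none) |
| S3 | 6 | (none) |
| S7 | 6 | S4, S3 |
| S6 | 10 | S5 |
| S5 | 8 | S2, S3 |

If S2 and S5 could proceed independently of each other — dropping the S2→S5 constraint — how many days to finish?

Before: longest chain S2→S5→S6 = 6+8+10 = 24, finish 24.
Dropping S2→S5 doesn't change S5's earliest start (6); another predecessor still binds.
After: S3→S5→S6 = 6+8+10 = 24 → 24 days.

24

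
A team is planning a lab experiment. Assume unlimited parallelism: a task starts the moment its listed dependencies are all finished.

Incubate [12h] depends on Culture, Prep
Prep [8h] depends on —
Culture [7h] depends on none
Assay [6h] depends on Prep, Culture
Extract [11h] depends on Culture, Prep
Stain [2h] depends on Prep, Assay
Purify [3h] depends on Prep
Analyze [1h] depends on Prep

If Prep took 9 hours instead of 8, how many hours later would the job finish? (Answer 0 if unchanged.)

Actual critical path: Prep→Incubate = 8+12 = 20 ⇒ 20 hours.
Since Prep is critical, the +1 change carries straight to that chain (now 21 hours).
That remains the longest chain; total 21 hours.
Change in finish: 21 − 20 = +1 hours.

1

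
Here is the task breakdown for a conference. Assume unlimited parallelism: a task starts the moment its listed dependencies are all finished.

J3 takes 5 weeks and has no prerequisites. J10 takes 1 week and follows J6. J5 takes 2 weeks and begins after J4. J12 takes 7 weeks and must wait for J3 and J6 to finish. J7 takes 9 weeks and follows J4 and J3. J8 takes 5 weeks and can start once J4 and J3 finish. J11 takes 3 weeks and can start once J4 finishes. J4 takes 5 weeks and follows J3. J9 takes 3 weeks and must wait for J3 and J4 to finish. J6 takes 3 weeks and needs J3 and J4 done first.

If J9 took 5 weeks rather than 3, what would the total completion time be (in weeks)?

Critical path before the change: J3→J4→J6→J12 = 5+5+3+7 = 20 giving 20 weeks.
The longest path through J9 is only 13 weeks, so J9 has float 7.
No other chain overtakes it, so the finish is 20 weeks.

20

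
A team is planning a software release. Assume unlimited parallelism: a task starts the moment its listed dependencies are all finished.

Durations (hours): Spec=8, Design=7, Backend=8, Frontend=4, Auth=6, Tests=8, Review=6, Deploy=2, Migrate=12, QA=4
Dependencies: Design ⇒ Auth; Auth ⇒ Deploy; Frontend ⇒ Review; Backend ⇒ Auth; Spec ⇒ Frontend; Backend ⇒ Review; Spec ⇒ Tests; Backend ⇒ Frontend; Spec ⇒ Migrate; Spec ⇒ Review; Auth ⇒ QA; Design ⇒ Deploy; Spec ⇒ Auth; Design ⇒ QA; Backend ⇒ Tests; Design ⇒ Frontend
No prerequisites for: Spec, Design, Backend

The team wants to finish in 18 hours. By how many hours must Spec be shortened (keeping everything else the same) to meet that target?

2

Current finish: 20 hours; target: 18.
Spec is on every critical path, so each hour cut from Spec cuts the finish by one (this holds down to a finish of 18).
Need 20 − 18 = 2 hours off Spec → Spec becomes 6 hours, finish becomes 18.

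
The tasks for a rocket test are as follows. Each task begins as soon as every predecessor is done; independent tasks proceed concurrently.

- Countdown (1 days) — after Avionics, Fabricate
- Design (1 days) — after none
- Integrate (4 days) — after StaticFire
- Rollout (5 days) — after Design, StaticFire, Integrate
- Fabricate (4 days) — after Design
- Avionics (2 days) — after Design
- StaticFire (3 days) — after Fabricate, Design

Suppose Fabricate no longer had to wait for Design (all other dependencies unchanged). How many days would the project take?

16

Before: longest chain Design→Fabricate→StaticFire→Integrate→Rollout = 1+4+3+4+5 = 17, finish 17.
Without Design→Fabricate, Fabricate's earliest start moves from 1 to 0.
New critical path: Fabricate→StaticFire→Integrate→Rollout = 4+3+4+5 = 16 ⇒ 16 days.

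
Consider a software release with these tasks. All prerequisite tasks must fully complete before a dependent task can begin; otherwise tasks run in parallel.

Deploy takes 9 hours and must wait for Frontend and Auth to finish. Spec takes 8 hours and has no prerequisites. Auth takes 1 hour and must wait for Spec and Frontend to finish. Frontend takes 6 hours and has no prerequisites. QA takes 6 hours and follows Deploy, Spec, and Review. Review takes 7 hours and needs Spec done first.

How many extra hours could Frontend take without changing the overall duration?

2

The longest chain is Spec→Auth→Deploy→QA = 8+1+9+6 = 24; overall finish 24 hours.
Longest path through Frontend: 22 hours (earliest finish 6, latest finish 8).
Slack of Frontend = 2 − 0 = 2 hours.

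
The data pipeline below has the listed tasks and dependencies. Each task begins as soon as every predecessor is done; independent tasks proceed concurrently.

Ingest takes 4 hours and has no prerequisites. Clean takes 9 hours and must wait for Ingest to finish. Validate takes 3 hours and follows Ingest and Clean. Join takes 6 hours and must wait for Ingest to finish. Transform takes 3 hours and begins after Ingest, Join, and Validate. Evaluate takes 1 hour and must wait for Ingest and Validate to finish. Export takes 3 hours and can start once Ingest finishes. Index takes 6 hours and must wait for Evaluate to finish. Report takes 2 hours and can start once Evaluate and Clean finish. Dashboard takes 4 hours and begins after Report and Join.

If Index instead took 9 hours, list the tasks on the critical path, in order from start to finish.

The binding path is Ingest→Clean→Validate→Evaluate→Index = 4+9+3+1+6 = 23; finish at 23 hours.
Since Index is critical, the +3 change carries straight to that chain (now 26 hours).
No other chain overtakes it, so the finish is 26 hours.

Ingest, Clean, Validate, Evaluate, Index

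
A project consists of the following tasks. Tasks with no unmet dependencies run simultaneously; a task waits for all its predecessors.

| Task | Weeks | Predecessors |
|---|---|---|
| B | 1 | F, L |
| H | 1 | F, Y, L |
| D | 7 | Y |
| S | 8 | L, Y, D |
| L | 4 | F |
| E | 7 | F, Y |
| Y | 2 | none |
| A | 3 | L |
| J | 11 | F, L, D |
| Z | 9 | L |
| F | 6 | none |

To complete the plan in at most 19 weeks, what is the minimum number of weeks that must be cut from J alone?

Current finish: 21 weeks; target: 19.
J is on every critical path, so each week cut from J cuts the finish by one (this holds down to a finish of 19).
Need 21 − 19 = 2 weeks off J → J becomes 9 weeks, finish becomes 19.

2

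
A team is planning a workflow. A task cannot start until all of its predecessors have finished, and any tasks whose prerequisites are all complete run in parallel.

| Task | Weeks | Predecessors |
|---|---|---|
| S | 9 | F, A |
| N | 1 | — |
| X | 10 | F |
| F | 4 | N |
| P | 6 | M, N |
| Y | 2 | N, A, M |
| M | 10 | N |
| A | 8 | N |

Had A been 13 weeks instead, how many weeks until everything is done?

The binding path is N→A→S = 1+8+9 = 18; finish at 18 weeks.
Since A is critical, the +5 change carries straight to that chain (now 23 weeks).
That remains the longest chain; total 23 weeks.

23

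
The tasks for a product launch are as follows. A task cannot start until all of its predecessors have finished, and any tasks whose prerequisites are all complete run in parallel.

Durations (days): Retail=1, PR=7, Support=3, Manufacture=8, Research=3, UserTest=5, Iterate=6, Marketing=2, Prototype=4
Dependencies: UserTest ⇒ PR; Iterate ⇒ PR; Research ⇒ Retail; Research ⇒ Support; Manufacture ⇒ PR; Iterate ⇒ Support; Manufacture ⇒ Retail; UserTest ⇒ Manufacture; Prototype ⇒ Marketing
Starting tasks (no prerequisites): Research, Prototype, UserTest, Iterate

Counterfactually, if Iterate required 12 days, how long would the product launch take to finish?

20

As given, the longest chain is UserTest→Manufacture→PR = 5+8+7 = 20, so the finish is 20 days.
Iterate has 7 days of float (longest path through it is 13).
The critical path is still UserTest→Manufacture→PR; finish is now 20 days.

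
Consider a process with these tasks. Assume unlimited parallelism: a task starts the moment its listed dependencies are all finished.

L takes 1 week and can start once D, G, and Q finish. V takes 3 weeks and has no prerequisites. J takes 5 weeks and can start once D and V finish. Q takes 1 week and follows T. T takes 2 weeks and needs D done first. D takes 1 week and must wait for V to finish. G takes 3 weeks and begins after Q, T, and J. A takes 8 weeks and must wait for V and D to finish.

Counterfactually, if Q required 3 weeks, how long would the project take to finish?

Actual critical path: V→D→J→G→L = 3+1+5+3+1 = 13 ⇒ 13 weeks.
Q is off the critical path — its longest chain is 11 weeks, giving 2 of slack.
Now V→D→T→Q→G→L = 3+1+2+3+3+1 = 13 is longest, so the finish becomes 13 weeks.

13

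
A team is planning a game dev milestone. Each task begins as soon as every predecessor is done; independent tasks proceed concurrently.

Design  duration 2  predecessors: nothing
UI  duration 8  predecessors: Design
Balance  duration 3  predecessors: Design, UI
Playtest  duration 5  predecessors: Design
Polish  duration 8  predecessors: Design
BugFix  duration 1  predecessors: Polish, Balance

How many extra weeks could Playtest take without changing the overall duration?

7

Design→UI→Balance→BugFix = 2+8+3+1 = 14 sets the makespan at 14 weeks.
Playtest finishes as early as 7 and must finish by 14.
Slack of Playtest = 9 − 2 = 7 weeks.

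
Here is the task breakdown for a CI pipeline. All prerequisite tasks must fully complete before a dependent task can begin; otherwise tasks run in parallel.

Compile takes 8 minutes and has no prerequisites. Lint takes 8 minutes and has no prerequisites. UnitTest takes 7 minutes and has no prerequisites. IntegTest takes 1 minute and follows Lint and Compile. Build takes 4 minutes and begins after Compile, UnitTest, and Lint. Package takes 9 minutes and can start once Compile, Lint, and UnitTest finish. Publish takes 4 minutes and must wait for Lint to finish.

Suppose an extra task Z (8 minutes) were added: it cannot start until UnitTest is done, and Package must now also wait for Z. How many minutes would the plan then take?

Originally the plan takes 17 minutes.
With Z inserted, Package now waits for max(Compile, Lint, UnitTest, Z).
New critical path: UnitTest→Z→Package = 7+8+9 = 24 ⇒ 24 minutes.

24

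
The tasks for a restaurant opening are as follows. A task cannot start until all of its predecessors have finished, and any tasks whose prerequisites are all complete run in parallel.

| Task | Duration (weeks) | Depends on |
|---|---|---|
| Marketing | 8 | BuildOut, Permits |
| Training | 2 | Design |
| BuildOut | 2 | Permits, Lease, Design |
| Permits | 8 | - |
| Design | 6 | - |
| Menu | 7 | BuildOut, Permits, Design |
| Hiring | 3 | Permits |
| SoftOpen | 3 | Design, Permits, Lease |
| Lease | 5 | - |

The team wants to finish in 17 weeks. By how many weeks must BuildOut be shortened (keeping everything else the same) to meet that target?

Current finish: 18 weeks; target: 17.
BuildOut is on every critical path, so each week cut from BuildOut cuts the finish by one (this holds down to a finish of 17).
Need 18 − 17 = 1 week off BuildOut → BuildOut becomes 1 week, finish becomes 17.

1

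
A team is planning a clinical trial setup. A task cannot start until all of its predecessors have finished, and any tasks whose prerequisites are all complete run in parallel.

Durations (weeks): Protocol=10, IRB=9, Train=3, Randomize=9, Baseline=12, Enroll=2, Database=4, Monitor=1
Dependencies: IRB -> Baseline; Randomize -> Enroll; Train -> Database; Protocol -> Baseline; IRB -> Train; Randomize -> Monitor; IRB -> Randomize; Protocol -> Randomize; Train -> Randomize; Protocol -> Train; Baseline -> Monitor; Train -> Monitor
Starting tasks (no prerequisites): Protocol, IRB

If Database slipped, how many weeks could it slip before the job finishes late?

Protocol→Train→Randomize→Enroll = 10+3+9+2 = 24 sets the makespan at 24 weeks.
Longest path through Database: 17 weeks (earliest finish 17, latest finish 24).
Float = 24 − 17 = 7.

7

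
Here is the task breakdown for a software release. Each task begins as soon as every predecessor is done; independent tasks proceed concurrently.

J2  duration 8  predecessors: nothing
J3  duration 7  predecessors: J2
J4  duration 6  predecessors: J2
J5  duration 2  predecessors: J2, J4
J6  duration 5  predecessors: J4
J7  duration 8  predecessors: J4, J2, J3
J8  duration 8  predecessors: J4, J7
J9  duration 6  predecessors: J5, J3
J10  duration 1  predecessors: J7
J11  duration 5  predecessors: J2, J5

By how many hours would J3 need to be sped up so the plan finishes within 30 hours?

1

Current finish: 31 hours; target: 30.
J3 is on every critical path, so each hour cut from J3 cuts the finish by one (this holds down to a finish of 30).
Need 31 − 30 = 1 hour off J3 → J3 becomes 6 hours, finish becomes 30.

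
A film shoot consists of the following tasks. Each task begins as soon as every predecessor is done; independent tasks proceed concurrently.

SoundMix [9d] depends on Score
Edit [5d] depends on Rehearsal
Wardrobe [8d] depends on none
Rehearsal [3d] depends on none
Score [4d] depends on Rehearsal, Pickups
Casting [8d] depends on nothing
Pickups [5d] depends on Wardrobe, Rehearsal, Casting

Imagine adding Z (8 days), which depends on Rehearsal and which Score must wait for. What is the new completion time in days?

Originally the plan takes 26 days.
With Z inserted, Score now waits for max(Rehearsal, Pickups, Z).
New critical path: Casting→Pickups→Score→SoundMix = 8+5+4+9 = 26 ⇒ 26 days.

26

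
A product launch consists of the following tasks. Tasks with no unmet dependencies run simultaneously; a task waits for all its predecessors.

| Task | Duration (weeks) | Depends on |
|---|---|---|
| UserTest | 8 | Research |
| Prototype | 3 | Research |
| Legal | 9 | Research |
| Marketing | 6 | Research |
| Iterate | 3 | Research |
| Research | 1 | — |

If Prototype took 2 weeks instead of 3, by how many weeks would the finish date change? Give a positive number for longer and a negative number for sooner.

As given, the longest chain is Research→Legal = 1+9 = 10, so the finish is 10 weeks.
The longest path through Prototype is only 4 weeks, so Prototype has float 6.
No other chain overtakes it, so the finish is 10 weeks.
Change in finish: 10 − 10 = +0 weeks.

0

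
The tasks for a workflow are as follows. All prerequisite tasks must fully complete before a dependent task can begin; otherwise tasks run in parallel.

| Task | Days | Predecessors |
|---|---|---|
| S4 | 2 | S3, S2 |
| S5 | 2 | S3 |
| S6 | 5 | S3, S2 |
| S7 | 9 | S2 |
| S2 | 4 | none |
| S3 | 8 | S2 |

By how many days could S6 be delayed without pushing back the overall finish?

S2→S3→S6 = 4+8+5 = 17 sets the makespan at 17 days.
Longest path through S6: 17 days (earliest finish 17, latest finish 17).
So S6 can slip 17 − 17 = 0 days.

0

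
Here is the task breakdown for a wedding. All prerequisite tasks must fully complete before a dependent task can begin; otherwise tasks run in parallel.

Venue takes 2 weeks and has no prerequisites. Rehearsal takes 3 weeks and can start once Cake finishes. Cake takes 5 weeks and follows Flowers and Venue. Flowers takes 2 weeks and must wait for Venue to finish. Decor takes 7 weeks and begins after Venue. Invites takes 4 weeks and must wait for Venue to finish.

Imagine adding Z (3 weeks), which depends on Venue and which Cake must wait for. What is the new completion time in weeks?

13

Originally the job takes 12 weeks.
With Z inserted, Cake now waits for max(Flowers, Venue, Z).
New critical path: Venue→Z→Cake→Rehearsal = 2+3+5+3 = 13 ⇒ 13 weeks.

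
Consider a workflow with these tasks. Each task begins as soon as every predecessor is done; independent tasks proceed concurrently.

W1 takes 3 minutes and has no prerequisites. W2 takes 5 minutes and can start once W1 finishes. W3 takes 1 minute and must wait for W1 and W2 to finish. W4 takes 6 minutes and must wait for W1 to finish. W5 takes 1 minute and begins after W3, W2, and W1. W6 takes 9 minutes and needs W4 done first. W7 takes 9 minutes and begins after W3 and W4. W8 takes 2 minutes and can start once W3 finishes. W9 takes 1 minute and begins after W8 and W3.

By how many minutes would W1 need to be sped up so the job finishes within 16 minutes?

Current finish: 18 minutes; target: 16.
W1 is on every critical path, so each minute cut from W1 cuts the finish by one (this holds down to a finish of 16).
Need 18 − 16 = 2 minutes off W1 → W1 becomes 1 minute, finish becomes 16.

2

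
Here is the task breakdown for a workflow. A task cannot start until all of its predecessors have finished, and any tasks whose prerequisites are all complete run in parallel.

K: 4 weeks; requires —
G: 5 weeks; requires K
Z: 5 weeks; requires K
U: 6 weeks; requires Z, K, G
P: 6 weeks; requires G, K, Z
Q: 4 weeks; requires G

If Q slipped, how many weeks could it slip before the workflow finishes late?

2

The longest chain is K→G→U = 4+5+6 = 15; overall finish 15 weeks.
Longest path through Q: 13 weeks (earliest finish 13, latest finish 15).
Float = 15 − 13 = 2.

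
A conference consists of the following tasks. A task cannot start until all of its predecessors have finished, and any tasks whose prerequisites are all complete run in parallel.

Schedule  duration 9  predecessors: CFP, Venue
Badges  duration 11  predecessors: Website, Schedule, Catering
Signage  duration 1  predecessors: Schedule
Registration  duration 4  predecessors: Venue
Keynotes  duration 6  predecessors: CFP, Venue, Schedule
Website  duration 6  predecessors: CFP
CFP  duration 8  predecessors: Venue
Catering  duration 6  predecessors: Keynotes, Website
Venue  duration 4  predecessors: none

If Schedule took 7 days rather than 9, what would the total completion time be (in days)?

Critical path before the change: Venue→CFP→Schedule→Keynotes→Catering→Badges = 4+8+9+6+6+11 = 44 giving 44 days.
Schedule lies on that path, so at 7 days the path becomes 42 days.
That remains the longest chain; total 42 days.

42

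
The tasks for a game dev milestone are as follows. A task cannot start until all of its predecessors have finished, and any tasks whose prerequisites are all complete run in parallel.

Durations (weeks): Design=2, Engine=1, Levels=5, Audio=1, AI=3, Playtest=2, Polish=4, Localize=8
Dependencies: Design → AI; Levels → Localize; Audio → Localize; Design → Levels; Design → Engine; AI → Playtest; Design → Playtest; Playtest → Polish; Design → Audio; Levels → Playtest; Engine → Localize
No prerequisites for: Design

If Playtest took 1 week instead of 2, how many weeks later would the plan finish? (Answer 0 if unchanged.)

Actual critical path: Design→Levels→Localize = 2+5+8 = 15 ⇒ 15 weeks.
Playtest has 2 weeks of float (longest path through it is 13).
No other chain overtakes it, so the finish is 15 weeks.
Change in finish: 15 − 15 = +0 weeks.

0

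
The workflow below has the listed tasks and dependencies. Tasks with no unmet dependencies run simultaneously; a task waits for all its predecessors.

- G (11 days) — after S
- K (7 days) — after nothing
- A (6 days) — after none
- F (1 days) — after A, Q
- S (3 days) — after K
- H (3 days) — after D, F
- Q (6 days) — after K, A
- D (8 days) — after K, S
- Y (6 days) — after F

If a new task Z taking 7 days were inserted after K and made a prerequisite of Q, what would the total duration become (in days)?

Originally the workflow takes 21 days.
With Z inserted, Q now waits for max(K, A, Z).
New critical path: K→Z→Q→F→Y = 7+7+6+1+6 = 27 ⇒ 27 days.

27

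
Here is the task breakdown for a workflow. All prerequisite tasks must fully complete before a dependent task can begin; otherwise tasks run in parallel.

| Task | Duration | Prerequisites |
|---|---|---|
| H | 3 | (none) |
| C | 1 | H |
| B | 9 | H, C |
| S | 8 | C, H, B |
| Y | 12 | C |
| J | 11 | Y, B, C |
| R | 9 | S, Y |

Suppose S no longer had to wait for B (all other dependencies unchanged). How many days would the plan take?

With the dependency in place, H→C→B→S→R = 3+1+9+8+9 = 30 sets the finish at 30 days.
Without B→S, S's earliest start moves from 13 to 4.
The longest chain is now H→C→Y→J = 3+1+12+11 = 27, so the plan takes 27 days.

27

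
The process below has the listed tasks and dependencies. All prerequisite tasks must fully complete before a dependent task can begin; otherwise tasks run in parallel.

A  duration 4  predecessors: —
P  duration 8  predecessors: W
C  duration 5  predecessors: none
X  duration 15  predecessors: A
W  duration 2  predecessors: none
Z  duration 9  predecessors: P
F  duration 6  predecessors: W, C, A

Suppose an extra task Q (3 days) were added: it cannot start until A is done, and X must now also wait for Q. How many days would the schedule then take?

22

Originally the schedule takes 19 days.
With Q inserted, X now waits for max(A, Q).
New critical path: A→Q→X = 4+3+15 = 22 ⇒ 22 days.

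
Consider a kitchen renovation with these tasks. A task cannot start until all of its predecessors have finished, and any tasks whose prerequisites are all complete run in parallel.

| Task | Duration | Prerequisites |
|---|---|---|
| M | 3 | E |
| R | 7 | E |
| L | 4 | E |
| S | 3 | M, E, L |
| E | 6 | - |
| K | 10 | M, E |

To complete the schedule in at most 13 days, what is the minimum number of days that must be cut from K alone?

Current finish: 19 days; target: 13.
K is on every critical path, so each day cut from K cuts the finish by one (this holds down to a finish of 13).
Need 19 − 13 = 6 days off K → K becomes 4 days, finish becomes 13.

6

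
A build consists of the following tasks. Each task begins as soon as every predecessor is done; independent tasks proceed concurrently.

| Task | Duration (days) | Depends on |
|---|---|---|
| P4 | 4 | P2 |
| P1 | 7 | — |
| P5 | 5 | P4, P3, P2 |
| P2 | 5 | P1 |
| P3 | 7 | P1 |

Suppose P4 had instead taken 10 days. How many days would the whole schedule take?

27

Baseline: P1→P2→P4→P5 = 7+5+4+5 = 21 → 21 days.
Since P4 is critical, the +6 change carries straight to that chain (now 27 days).
That remains the longest chain; total 27 days.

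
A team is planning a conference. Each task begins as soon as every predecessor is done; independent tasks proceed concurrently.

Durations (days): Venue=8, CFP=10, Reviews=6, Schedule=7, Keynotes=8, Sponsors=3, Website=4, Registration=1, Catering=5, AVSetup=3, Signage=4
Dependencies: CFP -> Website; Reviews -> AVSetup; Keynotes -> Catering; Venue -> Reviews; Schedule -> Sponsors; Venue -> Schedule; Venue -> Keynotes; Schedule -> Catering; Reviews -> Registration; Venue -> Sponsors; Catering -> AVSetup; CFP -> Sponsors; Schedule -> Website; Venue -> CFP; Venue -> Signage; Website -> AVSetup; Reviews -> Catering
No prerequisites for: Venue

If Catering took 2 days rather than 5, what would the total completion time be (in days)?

As given, the longest chain is Venue→CFP→Website→AVSetup = 8+10+4+3 = 25, so the finish is 25 days.
Catering has 1 day of float (longest path through it is 24).
The critical path is still Venue→CFP→Website→AVSetup; finish is now 25 days.

25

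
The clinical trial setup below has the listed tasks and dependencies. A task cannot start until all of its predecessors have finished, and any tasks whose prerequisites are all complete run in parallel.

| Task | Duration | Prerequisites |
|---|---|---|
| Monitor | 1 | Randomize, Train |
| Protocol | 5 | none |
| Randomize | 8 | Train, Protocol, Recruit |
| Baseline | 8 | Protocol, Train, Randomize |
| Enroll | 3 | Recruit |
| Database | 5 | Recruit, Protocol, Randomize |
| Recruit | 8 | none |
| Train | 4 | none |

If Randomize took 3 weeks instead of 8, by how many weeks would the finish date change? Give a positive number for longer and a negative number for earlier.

-5

Baseline: Recruit→Randomize→Baseline = 8+8+8 = 24 → 24 weeks.
Randomize is on the critical path; changing it to 3 makes that path 19 weeks.
No other chain overtakes it, so the finish is 19 weeks.
Change in finish: 19 − 24 = -5 weeks.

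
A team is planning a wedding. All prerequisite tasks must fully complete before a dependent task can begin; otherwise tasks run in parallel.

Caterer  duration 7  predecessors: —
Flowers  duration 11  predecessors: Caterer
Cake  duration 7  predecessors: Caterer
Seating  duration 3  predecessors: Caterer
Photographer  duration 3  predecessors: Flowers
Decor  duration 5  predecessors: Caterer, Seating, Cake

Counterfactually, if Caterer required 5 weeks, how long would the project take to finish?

The binding path is Caterer→Flowers→Photographer = 7+11+3 = 21; finish at 21 weeks.
Caterer is on the critical path; changing it to 5 makes that path 19 weeks.
That remains the longest chain; total 19 weeks.

19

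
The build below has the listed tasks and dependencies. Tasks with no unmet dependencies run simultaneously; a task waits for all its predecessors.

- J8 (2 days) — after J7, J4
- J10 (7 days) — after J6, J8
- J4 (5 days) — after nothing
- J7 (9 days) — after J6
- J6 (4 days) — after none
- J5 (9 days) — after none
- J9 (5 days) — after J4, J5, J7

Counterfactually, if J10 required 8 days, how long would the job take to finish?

23

Actual critical path: J6→J7→J8→J10 = 4+9+2+7 = 22 ⇒ 22 days.
J10 lies on that path, so at 8 days the path becomes 23 days.
The critical path is still J6→J7→J8→J10; finish is now 23 days.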